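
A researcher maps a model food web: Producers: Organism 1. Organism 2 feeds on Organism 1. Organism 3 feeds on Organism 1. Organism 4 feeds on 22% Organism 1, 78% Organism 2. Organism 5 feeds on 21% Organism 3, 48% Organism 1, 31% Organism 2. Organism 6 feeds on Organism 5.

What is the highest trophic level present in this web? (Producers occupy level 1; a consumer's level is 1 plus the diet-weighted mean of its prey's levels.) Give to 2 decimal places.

Organism 2: 1 + 1 = 2
Organism 3: 1 + 1 = 2
Organism 4: 1 + (0.22×1 + 0.78×2) = 2.78
Organism 5: 1 + (0.21×2 + 0.48×1 + 0.31×2) = 2.52
Organism 6: 1 + 2.52 = 3.52

3.52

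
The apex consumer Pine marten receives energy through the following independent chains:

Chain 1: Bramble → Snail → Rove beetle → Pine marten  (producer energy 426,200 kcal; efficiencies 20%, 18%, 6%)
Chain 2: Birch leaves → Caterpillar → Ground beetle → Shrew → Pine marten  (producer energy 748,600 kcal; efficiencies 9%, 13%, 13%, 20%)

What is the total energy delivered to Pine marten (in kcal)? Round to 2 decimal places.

1148.32 kcal

Chain 1: 426200 × 0.2 × 0.18 × 0.06 = 920.592 kcal
Chain 2: 748600 × 0.09 × 0.13 × 0.13 × 0.2 = 227.72412 kcal
Total at Pine marten: 920.592 + 227.72412 = 1148.31612 kcal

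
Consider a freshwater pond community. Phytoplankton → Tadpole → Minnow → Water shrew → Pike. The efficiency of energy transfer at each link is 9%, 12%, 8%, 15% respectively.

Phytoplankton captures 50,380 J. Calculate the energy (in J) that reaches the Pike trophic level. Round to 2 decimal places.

6.53 J

Tadpole: 50380 × 0.09 = 4534.2 J
Minnow: 4534.2 × 0.12 = 544.104 J
Water shrew: 544.104 × 0.08 = 43.52832 J
Pike: 43.52832 × 0.15 = 6.529248 J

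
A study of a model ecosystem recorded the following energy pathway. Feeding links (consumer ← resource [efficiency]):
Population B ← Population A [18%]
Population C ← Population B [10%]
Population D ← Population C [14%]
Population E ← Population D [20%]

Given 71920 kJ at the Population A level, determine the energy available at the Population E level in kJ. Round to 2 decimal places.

Population B: 71920 × 0.18 = 12945.6 kJ
Population C: 12945.6 × 0.1 = 1294.56 kJ
Population D: 1294.56 × 0.14 = 181.2384 kJ
Population E: 181.2384 × 0.2 = 36.24768 kJ

36.25 kJ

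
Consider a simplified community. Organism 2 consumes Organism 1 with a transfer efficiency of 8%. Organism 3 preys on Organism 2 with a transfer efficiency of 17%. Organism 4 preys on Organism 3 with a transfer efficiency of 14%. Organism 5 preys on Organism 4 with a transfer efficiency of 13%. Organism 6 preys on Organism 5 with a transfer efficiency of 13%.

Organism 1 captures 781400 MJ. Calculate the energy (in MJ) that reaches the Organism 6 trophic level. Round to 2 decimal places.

Organism 2: 781400 × 0.08 = 62512 MJ
Organism 3: 62512 × 0.17 = 10627.04 MJ
Organism 4: 10627.04 × 0.14 = 1487.7856 MJ
Organism 5: 1487.7856 × 0.13 = 193.412128 MJ
Organism 6: 193.412128 × 0.13 = 25.14357664 MJ

25.14 MJ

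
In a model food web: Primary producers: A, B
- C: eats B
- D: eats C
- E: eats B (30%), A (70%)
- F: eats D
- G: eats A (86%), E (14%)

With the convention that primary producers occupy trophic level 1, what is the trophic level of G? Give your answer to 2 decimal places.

2.14

C: 1 + 1 = 2
D: 1 + 2 = 3
E: 1 + (0.3×1 + 0.7×1) = 2
F: 1 + 3 = 4
G: 1 + (0.86×1 + 0.14×2) = 2.14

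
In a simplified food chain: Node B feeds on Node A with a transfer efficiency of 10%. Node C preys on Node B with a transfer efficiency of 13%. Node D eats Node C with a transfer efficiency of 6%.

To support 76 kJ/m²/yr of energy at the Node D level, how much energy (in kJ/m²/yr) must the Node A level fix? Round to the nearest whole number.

Cumulative transfer efficiency: 0.1 × 0.13 × 0.06 = 0.00078
Node A energy = 76 / 0.00078 = 97436 kJ/m²/yr

97436 kJ/m²/yr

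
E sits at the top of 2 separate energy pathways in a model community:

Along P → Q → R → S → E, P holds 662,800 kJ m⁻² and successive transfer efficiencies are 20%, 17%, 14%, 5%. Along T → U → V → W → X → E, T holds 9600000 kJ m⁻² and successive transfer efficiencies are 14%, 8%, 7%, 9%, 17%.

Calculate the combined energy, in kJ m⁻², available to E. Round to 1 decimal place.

Via P: 662800 × 0.2 × 0.17 × 0.14 × 0.05 = 157.7464 kJ m⁻²
Via T: 9600000 × 0.14 × 0.08 × 0.07 × 0.09 × 0.17 = 115.15392 kJ m⁻²
Total at E: 157.7464 + 115.15392 = 272.90032 kJ m⁻²

272.9 kJ m⁻²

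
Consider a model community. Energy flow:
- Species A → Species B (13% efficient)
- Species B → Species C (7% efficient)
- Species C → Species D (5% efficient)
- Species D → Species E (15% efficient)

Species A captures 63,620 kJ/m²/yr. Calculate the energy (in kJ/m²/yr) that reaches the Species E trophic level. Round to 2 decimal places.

Species B: 63620 × 0.13 = 8270.6 kJ/m²/yr
Species C: 8270.6 × 0.07 = 578.942 kJ/m²/yr
Species D: 578.942 × 0.05 = 28.9471 kJ/m²/yr
Species E: 28.9471 × 0.15 = 4.342065 kJ/m²/yr

4.34 kJ/m²/yr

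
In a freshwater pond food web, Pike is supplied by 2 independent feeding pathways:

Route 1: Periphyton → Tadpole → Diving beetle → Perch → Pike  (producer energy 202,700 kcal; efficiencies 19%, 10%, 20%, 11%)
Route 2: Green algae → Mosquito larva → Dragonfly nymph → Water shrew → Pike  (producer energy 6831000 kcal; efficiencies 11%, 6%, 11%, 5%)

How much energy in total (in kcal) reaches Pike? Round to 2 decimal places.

332.69 kcal

Route 1: 202700 × 0.19 × 0.1 × 0.2 × 0.11 = 84.7286 kcal
Route 2: 6831000 × 0.11 × 0.06 × 0.11 × 0.05 = 247.9653 kcal
Total at Pike: 84.7286 + 247.9653 = 332.6939 kcal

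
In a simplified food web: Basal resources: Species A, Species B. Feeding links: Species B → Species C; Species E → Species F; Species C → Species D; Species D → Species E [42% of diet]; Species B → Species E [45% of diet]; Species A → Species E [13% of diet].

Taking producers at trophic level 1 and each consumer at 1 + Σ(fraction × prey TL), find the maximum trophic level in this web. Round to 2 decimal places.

Species C: 1 + 1 = 2
Species D: 1 + 2 = 3
Species E: 1 + (0.45×1 + 0.42×3 + 0.13×1) = 2.84
Species F: 1 + 2.84 = 3.84

3.84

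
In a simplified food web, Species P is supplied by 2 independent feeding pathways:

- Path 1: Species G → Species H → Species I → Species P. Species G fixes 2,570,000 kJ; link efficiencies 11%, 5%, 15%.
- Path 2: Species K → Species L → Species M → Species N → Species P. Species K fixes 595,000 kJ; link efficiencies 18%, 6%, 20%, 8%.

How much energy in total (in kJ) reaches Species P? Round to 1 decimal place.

Path 1: 2570000 × 0.11 × 0.05 × 0.15 = 2120.25 kJ
Path 2: 595000 × 0.18 × 0.06 × 0.2 × 0.08 = 102.816 kJ
Total at Species P: 2120.25 + 102.816 = 2223.066 kJ

2223.1 kJ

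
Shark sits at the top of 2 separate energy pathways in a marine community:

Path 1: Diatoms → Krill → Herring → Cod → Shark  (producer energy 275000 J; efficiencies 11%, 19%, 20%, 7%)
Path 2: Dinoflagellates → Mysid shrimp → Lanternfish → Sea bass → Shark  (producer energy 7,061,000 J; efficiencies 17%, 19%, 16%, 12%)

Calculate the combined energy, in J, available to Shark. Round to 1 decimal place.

Path 1: 275000 × 0.11 × 0.19 × 0.2 × 0.07 = 80.465 J
Path 2: 7061000 × 0.17 × 0.19 × 0.16 × 0.12 = 4378.94976 J
Total at Shark: 80.465 + 4378.94976 = 4459.41476 J

4459.4 J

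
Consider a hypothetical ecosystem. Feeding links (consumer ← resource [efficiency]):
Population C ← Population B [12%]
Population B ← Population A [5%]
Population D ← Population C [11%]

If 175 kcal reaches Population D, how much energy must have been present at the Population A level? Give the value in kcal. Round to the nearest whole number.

Cumulative transfer efficiency: 0.05 × 0.12 × 0.11 = 0.00066
Population A energy = 175 / 0.00066 = 265152 kcal

265152 kcal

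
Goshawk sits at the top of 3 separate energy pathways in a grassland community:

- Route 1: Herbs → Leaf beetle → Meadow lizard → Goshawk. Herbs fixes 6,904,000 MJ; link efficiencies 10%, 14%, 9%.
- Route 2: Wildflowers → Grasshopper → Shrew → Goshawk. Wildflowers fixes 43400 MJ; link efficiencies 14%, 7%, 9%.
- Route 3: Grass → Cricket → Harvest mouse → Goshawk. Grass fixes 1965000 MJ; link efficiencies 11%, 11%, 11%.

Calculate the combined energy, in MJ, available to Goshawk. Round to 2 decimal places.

Route 1: 6904000 × 0.1 × 0.14 × 0.09 = 8699.04 MJ
Route 2: 43400 × 0.14 × 0.07 × 0.09 = 38.2788 MJ
Route 3: 1965000 × 0.11 × 0.11 × 0.11 = 2615.415 MJ
Total at Goshawk: 8699.04 + 38.2788 + 2615.415 = 11352.7338 MJ

11352.73 MJ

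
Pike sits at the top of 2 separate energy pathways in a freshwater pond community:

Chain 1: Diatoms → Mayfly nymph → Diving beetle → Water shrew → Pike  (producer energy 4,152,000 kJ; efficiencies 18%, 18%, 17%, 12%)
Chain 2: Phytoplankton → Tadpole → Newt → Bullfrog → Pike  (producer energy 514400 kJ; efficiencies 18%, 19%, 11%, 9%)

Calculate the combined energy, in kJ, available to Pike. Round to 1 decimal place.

Chain 1: 4152000 × 0.18 × 0.18 × 0.17 × 0.12 = 2744.30592 kJ
Chain 2: 514400 × 0.18 × 0.19 × 0.11 × 0.09 = 174.165552 kJ
Total at Pike: 2744.30592 + 174.165552 = 2918.471472 kJ

2918.5 kJ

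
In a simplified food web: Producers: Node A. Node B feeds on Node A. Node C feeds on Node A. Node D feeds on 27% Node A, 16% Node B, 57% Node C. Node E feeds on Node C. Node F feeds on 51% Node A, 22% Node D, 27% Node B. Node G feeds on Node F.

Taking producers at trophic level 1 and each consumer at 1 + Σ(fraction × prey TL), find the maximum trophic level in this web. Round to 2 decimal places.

3.65

Node B: 1 + 1 = 2
Node C: 1 + 1 = 2
Node D: 1 + (0.27×1 + 0.16×2 + 0.57×2) = 2.73
Node E: 1 + 2 = 3
Node F: 1 + (0.51×1 + 0.22×2.73 + 0.27×2) = 2.6506
Node G: 1 + 2.6506 = 3.6506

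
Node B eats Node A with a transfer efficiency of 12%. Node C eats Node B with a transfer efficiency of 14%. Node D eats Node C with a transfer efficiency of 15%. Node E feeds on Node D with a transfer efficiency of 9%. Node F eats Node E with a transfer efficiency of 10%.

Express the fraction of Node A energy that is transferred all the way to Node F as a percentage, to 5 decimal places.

0.00227%

Product of link efficiencies: 0.12 × 0.14 × 0.15 × 0.09 × 0.1 = 0.00002268
As a percentage: 0.00002268 × 100 = 0.00227%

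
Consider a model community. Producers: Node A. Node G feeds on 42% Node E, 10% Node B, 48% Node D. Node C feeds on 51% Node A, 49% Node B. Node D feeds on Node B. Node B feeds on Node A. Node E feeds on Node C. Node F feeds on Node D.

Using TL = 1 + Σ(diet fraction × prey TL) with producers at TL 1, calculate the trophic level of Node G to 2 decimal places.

4.11

Node B: 1 + 1 = 2
Node C: 1 + (0.51×1 + 0.49×2) = 2.49
Node D: 1 + 2 = 3
Node E: 1 + 2.49 = 3.49
Node F: 1 + 3 = 4
Node G: 1 + (0.42×3.49 + 0.1×2 + 0.48×3) = 4.1058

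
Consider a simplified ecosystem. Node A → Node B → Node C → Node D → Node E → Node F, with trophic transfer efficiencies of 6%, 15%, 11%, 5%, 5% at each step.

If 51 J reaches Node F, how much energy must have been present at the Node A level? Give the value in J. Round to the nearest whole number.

Cumulative transfer efficiency: 0.06 × 0.15 × 0.11 × 0.05 × 0.05 = 0.000002475
Node A energy = 51 / 0.000002475 = 20606061 J

20606061 J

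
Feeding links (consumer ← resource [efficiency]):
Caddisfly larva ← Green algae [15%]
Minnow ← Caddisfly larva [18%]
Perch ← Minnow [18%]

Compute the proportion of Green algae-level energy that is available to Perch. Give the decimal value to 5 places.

0.00486

Product of link efficiencies: 0.15 × 0.18 × 0.18 = 0.00486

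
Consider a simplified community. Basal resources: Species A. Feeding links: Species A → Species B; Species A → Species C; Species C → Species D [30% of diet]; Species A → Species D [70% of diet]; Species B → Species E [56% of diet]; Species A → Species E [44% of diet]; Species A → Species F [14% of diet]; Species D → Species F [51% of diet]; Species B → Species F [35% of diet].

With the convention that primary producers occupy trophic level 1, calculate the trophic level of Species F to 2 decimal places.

3.01

Species B: 1 + 1 = 2
Species C: 1 + 1 = 2
Species D: 1 + (0.3×2 + 0.7×1) = 2.3
Species E: 1 + (0.56×2 + 0.44×1) = 2.56
Species F: 1 + (0.14×1 + 0.51×2.3 + 0.35×2) = 3.013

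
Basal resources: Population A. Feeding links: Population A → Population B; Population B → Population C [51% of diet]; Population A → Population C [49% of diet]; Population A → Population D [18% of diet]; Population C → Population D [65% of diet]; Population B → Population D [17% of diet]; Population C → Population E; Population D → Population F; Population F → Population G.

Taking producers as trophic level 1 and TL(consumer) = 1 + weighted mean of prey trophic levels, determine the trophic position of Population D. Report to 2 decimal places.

Population B: 1 + 1 = 2
Population C: 1 + (0.51×2 + 0.49×1) = 2.51
Population D: 1 + (0.18×1 + 0.65×2.51 + 0.17×2) = 3.1515
Population E: 1 + 2.51 = 3.51
Population F: 1 + 3.1515 = 4.1515
Population G: 1 + 4.1515 = 5.1515

3.15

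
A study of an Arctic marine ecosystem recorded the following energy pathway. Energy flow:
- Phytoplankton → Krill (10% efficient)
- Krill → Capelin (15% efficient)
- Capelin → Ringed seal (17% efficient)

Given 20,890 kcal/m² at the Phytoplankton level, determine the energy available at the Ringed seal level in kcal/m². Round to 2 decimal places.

53.27 kcal/m²

Krill: 20890 × 0.1 = 2089 kcal/m²
Capelin: 2089 × 0.15 = 313.35 kcal/m²
Ringed seal: 313.35 × 0.17 = 53.2695 kcal/m²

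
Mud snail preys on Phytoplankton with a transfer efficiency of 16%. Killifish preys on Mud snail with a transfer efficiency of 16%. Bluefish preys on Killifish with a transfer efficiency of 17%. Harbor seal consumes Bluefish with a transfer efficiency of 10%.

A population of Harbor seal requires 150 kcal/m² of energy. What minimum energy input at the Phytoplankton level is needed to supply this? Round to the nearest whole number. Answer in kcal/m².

344669 kcal/m²

Cumulative transfer efficiency: 0.16 × 0.16 × 0.17 × 0.1 = 0.0004352
Phytoplankton energy = 150 / 0.0004352 = 344669 kcal/m²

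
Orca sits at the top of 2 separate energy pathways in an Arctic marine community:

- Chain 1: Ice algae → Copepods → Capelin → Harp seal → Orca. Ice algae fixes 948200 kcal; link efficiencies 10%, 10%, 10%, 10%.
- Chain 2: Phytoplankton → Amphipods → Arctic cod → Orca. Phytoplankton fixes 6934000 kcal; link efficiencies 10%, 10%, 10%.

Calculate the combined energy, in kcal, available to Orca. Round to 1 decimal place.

Chain 1: 948200 × 0.1 × 0.1 × 0.1 × 0.1 = 94.82 kcal
Chain 2: 6934000 × 0.1 × 0.1 × 0.1 = 6934 kcal
Total at Orca: 94.82 + 6934 = 7028.82 kcal

7028.8 kcal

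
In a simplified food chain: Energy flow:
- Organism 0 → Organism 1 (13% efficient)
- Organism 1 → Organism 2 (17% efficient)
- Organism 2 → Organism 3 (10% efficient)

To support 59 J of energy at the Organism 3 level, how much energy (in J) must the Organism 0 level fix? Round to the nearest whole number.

Cumulative transfer efficiency: 0.13 × 0.17 × 0.1 = 0.00221
Organism 0 energy = 59 / 0.00221 = 26697 J

26697 J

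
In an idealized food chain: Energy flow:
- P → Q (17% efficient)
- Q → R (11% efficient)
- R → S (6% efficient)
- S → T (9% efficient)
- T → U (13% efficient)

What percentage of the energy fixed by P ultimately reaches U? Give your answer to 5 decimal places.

Product of link efficiencies: 0.17 × 0.11 × 0.06 × 0.09 × 0.13 = 0.0000131274
As a percentage: 0.0000131274 × 100 = 0.00131%

0.00131%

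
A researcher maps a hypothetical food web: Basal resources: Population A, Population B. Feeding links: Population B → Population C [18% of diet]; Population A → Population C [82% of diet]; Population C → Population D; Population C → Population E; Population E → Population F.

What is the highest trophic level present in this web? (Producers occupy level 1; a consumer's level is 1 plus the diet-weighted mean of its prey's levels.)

Population C: 1 + (0.18×1 + 0.82×1) = 2
Population D: 1 + 2 = 3
Population E: 1 + 2 = 3
Population F: 1 + 3 = 4

4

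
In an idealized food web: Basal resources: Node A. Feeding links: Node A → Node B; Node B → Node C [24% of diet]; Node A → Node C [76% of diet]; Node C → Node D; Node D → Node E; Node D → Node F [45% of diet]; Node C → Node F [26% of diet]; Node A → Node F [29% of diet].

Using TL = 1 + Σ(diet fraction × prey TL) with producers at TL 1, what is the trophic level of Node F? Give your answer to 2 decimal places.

Node B: 1 + 1 = 2
Node C: 1 + (0.24×2 + 0.76×1) = 2.24
Node D: 1 + 2.24 = 3.24
Node E: 1 + 3.24 = 4.24
Node F: 1 + (0.45×3.24 + 0.26×2.24 + 0.29×1) = 3.3304

3.33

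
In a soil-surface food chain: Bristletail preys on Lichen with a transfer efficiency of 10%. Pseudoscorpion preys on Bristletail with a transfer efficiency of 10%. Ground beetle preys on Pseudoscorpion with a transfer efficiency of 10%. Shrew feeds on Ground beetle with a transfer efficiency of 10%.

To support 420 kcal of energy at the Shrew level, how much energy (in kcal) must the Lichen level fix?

Cumulative transfer efficiency: 0.1 × 0.1 × 0.1 × 0.1 = 0.0001
Lichen energy = 420 / 0.0001 = 4200000 kcal

4200000 kcal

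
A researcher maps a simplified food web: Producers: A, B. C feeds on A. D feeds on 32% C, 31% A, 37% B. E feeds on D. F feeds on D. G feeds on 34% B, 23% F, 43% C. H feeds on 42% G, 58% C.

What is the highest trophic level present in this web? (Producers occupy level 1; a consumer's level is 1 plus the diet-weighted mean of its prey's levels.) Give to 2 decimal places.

3.40

C: 1 + 1 = 2
D: 1 + (0.32×2 + 0.31×1 + 0.37×1) = 2.32
E: 1 + 2.32 = 3.32
F: 1 + 2.32 = 3.32
G: 1 + (0.34×1 + 0.23×3.32 + 0.43×2) = 2.9636
H: 1 + (0.42×2.9636 + 0.58×2) = 3.404712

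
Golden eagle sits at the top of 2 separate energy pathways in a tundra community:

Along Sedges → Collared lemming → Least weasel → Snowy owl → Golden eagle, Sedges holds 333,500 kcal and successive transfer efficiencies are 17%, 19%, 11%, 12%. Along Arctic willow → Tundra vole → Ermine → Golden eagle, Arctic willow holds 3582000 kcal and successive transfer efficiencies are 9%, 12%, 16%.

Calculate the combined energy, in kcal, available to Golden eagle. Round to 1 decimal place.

Via Sedges: 333500 × 0.17 × 0.19 × 0.11 × 0.12 = 142.19106 kcal
Via Arctic willow: 3582000 × 0.09 × 0.12 × 0.16 = 6189.696 kcal
Total at Golden eagle: 142.19106 + 6189.696 = 6331.88706 kcal

6331.9 kcal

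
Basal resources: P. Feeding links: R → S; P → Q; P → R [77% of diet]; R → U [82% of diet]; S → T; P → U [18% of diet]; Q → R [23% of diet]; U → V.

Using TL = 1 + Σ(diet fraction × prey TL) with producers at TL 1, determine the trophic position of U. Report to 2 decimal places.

3.01

Q: 1 + 1 = 2
R: 1 + (0.23×2 + 0.77×1) = 2.23
S: 1 + 2.23 = 3.23
T: 1 + 3.23 = 4.23
U: 1 + (0.82×2.23 + 0.18×1) = 3.0086
V: 1 + 3.0086 = 4.0086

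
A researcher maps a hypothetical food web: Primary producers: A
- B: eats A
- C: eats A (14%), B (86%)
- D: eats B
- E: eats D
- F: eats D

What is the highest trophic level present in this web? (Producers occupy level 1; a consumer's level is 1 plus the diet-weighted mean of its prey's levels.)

4

B: 1 + 1 = 2
C: 1 + (0.14×1 + 0.86×2) = 2.86
D: 1 + 2 = 3
E: 1 + 3 = 4
F: 1 + 3 = 4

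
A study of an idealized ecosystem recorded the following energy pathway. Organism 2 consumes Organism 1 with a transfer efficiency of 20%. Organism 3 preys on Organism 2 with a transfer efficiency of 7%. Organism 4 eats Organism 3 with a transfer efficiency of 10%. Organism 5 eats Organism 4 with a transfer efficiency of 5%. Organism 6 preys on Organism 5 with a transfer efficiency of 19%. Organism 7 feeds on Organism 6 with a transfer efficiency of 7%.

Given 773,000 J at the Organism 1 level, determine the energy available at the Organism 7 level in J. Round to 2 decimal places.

0.72 J

Organism 2: 773000 × 0.2 = 154600 J
Organism 3: 154600 × 0.07 = 10822 J
Organism 4: 10822 × 0.1 = 1082.2 J
Organism 5: 1082.2 × 0.05 = 54.11 J
Organism 6: 54.11 × 0.19 = 10.2809 J
Organism 7: 10.2809 × 0.07 = 0.719663 J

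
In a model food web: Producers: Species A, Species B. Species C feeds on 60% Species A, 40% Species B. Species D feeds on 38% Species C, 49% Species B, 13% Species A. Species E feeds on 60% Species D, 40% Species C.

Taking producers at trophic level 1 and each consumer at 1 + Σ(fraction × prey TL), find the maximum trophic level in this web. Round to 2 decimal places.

Species C: 1 + (0.6×1 + 0.4×1) = 2
Species D: 1 + (0.38×2 + 0.49×1 + 0.13×1) = 2.38
Species E: 1 + (0.6×2.38 + 0.4×2) = 3.228

3.23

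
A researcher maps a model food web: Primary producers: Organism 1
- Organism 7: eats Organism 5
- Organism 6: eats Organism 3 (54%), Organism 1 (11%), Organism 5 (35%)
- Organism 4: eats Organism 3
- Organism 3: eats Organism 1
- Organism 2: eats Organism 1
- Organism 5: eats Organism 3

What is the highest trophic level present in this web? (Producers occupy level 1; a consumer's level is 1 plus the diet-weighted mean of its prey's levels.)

Organism 2: 1 + 1 = 2
Organism 3: 1 + 1 = 2
Organism 4: 1 + 2 = 3
Organism 5: 1 + 2 = 3
Organism 6: 1 + (0.54×2 + 0.11×1 + 0.35×3) = 3.24
Organism 7: 1 + 3 = 4

4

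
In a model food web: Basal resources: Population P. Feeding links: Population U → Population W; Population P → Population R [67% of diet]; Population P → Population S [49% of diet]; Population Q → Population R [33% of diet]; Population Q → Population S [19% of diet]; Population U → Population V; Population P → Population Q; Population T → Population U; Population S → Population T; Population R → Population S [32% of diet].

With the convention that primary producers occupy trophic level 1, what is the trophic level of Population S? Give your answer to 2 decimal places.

Population Q: 1 + 1 = 2
Population R: 1 + (0.67×1 + 0.33×2) = 2.33
Population S: 1 + (0.19×2 + 0.49×1 + 0.32×2.33) = 2.6156
Population T: 1 + 2.6156 = 3.6156
Population U: 1 + 3.6156 = 4.6156
Population V: 1 + 4.6156 = 5.6156
Population W: 1 + 4.6156 = 5.6156

2.62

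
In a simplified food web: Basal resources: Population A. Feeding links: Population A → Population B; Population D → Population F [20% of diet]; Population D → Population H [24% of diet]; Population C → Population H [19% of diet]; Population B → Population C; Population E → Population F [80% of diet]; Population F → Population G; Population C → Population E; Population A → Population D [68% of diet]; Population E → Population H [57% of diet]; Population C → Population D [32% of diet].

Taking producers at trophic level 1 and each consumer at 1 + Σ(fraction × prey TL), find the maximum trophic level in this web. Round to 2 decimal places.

Population B: 1 + 1 = 2
Population C: 1 + 2 = 3
Population D: 1 + (0.32×3 + 0.68×1) = 2.64
Population E: 1 + 3 = 4
Population F: 1 + (0.2×2.64 + 0.8×4) = 4.728
Population G: 1 + 4.728 = 5.728
Population H: 1 + (0.24×2.64 + 0.57×4 + 0.19×3) = 4.4836

5.73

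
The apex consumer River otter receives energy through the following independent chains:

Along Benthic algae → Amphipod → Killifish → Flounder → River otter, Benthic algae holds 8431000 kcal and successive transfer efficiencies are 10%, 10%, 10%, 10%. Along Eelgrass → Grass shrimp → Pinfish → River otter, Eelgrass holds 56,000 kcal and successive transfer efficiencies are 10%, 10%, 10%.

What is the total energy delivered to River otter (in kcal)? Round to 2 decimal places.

899.10 kcal

Via Benthic algae: 8431000 × 0.1 × 0.1 × 0.1 × 0.1 = 843.1 kcal
Via Eelgrass: 56000 × 0.1 × 0.1 × 0.1 = 56 kcal
Total at River otter: 843.1 + 56 = 899.1 kcal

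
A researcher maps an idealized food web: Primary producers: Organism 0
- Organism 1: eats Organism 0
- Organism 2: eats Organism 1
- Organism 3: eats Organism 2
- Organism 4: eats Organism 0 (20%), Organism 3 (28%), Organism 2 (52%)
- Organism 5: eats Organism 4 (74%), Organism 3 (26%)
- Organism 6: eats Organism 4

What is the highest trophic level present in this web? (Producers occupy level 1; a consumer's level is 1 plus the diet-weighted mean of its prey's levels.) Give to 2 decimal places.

Organism 1: 1 + 1 = 2
Organism 2: 1 + 2 = 3
Organism 3: 1 + 3 = 4
Organism 4: 1 + (0.2×1 + 0.28×4 + 0.52×3) = 3.88
Organism 5: 1 + (0.74×3.88 + 0.26×4) = 4.9112
Organism 6: 1 + 3.88 = 4.88

4.91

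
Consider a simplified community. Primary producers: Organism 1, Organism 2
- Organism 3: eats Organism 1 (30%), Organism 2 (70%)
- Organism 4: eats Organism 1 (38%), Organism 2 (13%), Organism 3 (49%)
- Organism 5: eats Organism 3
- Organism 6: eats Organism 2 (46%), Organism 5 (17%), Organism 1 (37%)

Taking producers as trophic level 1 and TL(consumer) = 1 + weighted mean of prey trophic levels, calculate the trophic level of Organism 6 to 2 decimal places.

Organism 3: 1 + (0.3×1 + 0.7×1) = 2
Organism 4: 1 + (0.38×1 + 0.13×1 + 0.49×2) = 2.49
Organism 5: 1 + 2 = 3
Organism 6: 1 + (0.46×1 + 0.17×3 + 0.37×1) = 2.34

2.34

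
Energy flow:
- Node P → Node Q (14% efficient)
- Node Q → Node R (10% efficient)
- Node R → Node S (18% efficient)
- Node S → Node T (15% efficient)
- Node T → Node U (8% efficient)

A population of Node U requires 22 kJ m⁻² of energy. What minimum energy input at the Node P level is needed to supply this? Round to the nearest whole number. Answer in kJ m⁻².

Cumulative transfer efficiency: 0.14 × 0.1 × 0.18 × 0.15 × 0.08 = 0.00003024
Node P energy = 22 / 0.00003024 = 727513 kJ m⁻²

727513 kJ m⁻²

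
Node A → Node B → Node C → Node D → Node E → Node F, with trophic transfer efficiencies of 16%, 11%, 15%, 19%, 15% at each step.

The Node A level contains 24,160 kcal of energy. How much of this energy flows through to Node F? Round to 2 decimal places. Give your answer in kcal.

1.82 kcal

Node B: 24160 × 0.16 = 3865.6 kcal
Node C: 3865.6 × 0.11 = 425.216 kcal
Node D: 425.216 × 0.15 = 63.7824 kcal
Node E: 63.7824 × 0.19 = 12.118656 kcal
Node F: 12.118656 × 0.15 = 1.8177984 kcal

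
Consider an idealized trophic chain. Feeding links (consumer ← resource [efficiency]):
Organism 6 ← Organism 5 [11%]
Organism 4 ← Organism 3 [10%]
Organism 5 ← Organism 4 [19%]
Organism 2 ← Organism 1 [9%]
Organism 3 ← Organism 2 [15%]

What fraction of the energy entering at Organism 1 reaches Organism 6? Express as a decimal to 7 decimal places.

Product of link efficiencies: 0.09 × 0.15 × 0.1 × 0.19 × 0.11 = 0.000028215

0.0000282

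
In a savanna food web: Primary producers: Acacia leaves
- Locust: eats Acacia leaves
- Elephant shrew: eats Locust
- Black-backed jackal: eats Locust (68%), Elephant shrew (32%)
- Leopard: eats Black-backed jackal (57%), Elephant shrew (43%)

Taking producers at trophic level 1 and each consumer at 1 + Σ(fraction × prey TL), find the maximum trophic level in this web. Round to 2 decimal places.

Locust: 1 + 1 = 2
Elephant shrew: 1 + 2 = 3
Black-backed jackal: 1 + (0.68×2 + 0.32×3) = 3.32
Leopard: 1 + (0.57×3.32 + 0.43×3) = 4.1824

4.18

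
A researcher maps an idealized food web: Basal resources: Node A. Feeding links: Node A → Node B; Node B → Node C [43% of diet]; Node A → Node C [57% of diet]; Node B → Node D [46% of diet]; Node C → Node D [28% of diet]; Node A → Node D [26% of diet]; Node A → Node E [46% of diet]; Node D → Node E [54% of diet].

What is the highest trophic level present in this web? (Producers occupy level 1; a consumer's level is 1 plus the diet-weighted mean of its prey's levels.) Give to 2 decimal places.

3.00

Node B: 1 + 1 = 2
Node C: 1 + (0.43×2 + 0.57×1) = 2.43
Node D: 1 + (0.46×2 + 0.28×2.43 + 0.26×1) = 2.8604
Node E: 1 + (0.46×1 + 0.54×2.8604) = 3.004616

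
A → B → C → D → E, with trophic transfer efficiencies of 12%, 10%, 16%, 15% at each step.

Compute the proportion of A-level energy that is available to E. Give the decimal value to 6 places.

0.000288

Product of link efficiencies: 0.12 × 0.1 × 0.16 × 0.15 = 0.000288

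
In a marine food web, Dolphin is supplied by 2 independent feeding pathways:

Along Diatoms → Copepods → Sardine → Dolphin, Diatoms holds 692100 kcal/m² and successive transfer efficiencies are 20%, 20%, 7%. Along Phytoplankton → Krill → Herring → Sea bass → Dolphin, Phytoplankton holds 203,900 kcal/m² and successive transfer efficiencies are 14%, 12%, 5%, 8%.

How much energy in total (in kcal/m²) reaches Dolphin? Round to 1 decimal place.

Via Diatoms: 692100 × 0.2 × 0.2 × 0.07 = 1937.88 kcal/m²
Via Phytoplankton: 203900 × 0.14 × 0.12 × 0.05 × 0.08 = 13.70208 kcal/m²
Total at Dolphin: 1937.88 + 13.70208 = 1951.58208 kcal/m²

1951.6 kcal/m²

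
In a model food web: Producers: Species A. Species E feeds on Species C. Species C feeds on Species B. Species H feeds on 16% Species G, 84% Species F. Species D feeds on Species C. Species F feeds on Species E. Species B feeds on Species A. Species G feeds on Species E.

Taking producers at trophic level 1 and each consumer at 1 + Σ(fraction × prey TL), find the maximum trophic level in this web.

Species B: 1 + 1 = 2
Species C: 1 + 2 = 3
Species D: 1 + 3 = 4
Species E: 1 + 3 = 4
Species F: 1 + 4 = 5
Species G: 1 + 4 = 5
Species H: 1 + (0.16×5 + 0.84×5) = 6

6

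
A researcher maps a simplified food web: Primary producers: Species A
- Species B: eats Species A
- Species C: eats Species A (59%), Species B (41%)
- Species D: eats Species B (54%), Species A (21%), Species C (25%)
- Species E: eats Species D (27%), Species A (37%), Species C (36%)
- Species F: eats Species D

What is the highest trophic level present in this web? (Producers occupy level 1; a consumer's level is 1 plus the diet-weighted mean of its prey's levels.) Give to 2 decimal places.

Species B: 1 + 1 = 2
Species C: 1 + (0.59×1 + 0.41×2) = 2.41
Species D: 1 + (0.54×2 + 0.21×1 + 0.25×2.41) = 2.8925
Species E: 1 + (0.27×2.8925 + 0.37×1 + 0.36×2.41) = 3.018575
Species F: 1 + 2.8925 = 3.8925

3.89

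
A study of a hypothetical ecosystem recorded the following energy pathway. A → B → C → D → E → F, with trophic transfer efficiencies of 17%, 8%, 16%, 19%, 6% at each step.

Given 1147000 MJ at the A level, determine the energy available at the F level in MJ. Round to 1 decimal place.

28.5 MJ

B: 1147000 × 0.17 = 194990 MJ
C: 194990 × 0.08 = 15599.2 MJ
D: 15599.2 × 0.16 = 2495.872 MJ
E: 2495.872 × 0.19 = 474.21568 MJ
F: 474.21568 × 0.06 = 28.4529408 MJ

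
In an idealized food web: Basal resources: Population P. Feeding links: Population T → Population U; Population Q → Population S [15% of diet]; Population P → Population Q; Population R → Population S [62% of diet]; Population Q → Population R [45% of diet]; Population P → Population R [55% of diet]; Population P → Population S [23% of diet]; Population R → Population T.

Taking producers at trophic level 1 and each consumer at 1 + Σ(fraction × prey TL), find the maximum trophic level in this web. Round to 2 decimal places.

4.45

Population Q: 1 + 1 = 2
Population R: 1 + (0.55×1 + 0.45×2) = 2.45
Population S: 1 + (0.15×2 + 0.62×2.45 + 0.23×1) = 3.049
Population T: 1 + 2.45 = 3.45
Population U: 1 + 3.45 = 4.45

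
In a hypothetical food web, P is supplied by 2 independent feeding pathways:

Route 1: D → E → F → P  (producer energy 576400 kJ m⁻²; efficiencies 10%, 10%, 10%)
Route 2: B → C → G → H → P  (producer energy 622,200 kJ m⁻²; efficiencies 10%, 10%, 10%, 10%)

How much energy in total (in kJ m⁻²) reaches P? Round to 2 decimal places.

638.62 kJ m⁻²

Route 1: 576400 × 0.1 × 0.1 × 0.1 = 576.4 kJ m⁻²
Route 2: 622200 × 0.1 × 0.1 × 0.1 × 0.1 = 62.22 kJ m⁻²
Total at P: 576.4 + 62.22 = 638.62 kJ m⁻²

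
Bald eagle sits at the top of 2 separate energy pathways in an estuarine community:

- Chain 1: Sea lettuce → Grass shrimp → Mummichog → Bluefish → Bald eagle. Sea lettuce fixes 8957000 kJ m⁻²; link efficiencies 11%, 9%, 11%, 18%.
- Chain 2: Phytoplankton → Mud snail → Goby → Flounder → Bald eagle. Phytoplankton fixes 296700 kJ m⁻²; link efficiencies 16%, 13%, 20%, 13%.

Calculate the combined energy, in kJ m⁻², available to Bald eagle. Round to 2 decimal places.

Chain 1: 8957000 × 0.11 × 0.09 × 0.11 × 0.18 = 1755.75114 kJ m⁻²
Chain 2: 296700 × 0.16 × 0.13 × 0.2 × 0.13 = 160.45536 kJ m⁻²
Total at Bald eagle: 1755.75114 + 160.45536 = 1916.2065 kJ m⁻²

1916.21 kJ m⁻²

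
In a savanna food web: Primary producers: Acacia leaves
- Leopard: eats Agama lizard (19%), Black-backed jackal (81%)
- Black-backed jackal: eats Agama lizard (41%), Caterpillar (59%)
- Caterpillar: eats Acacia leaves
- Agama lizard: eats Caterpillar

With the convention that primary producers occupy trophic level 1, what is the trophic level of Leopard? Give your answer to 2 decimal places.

4.33

Caterpillar: 1 + 1 = 2
Agama lizard: 1 + 2 = 3
Black-backed jackal: 1 + (0.41×3 + 0.59×2) = 3.41
Leopard: 1 + (0.19×3 + 0.81×3.41) = 4.3321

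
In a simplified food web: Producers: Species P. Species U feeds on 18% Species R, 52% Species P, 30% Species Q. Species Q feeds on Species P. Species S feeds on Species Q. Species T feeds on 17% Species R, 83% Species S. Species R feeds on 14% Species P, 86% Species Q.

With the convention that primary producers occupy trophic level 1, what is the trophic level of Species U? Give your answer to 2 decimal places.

2.63

Species Q: 1 + 1 = 2
Species R: 1 + (0.14×1 + 0.86×2) = 2.86
Species S: 1 + 2 = 3
Species T: 1 + (0.17×2.86 + 0.83×3) = 3.9762
Species U: 1 + (0.18×2.86 + 0.52×1 + 0.3×2) = 2.6348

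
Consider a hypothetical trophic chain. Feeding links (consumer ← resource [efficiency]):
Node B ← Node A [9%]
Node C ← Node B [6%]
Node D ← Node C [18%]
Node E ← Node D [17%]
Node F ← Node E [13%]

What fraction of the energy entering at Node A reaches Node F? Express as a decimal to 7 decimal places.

0.0000215

Product of link efficiencies: 0.09 × 0.06 × 0.18 × 0.17 × 0.13 = 0.0000214812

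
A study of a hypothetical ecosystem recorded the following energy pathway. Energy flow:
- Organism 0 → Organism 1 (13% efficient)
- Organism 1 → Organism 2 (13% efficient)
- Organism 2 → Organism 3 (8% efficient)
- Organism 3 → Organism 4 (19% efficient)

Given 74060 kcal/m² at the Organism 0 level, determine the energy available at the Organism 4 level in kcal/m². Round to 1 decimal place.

Organism 1: 74060 × 0.13 = 9627.8 kcal/m²
Organism 2: 9627.8 × 0.13 = 1251.614 kcal/m²
Organism 3: 1251.614 × 0.08 = 100.12912 kcal/m²
Organism 4: 100.12912 × 0.19 = 19.0245328 kcal/m²

19.0 kcal/m²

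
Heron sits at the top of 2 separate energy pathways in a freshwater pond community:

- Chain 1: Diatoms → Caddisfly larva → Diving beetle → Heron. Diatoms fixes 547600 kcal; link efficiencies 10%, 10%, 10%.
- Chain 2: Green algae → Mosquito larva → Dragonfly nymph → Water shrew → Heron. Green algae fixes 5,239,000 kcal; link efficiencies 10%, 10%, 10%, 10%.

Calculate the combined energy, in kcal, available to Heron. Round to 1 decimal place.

Chain 1: 547600 × 0.1 × 0.1 × 0.1 = 547.6 kcal
Chain 2: 5239000 × 0.1 × 0.1 × 0.1 × 0.1 = 523.9 kcal
Total at Heron: 547.6 + 523.9 = 1071.5 kcal

1071.5 kcal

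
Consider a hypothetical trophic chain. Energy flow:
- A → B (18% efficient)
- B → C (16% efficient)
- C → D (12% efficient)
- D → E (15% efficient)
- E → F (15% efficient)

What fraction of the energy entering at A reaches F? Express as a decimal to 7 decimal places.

Product of link efficiencies: 0.18 × 0.16 × 0.12 × 0.15 × 0.15 = 0.00007776

0.0000778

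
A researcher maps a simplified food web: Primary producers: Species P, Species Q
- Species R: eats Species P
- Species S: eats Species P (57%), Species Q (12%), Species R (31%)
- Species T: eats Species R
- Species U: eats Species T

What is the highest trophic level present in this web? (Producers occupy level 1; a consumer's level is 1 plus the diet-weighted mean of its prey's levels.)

4

Species R: 1 + 1 = 2
Species S: 1 + (0.57×1 + 0.12×1 + 0.31×2) = 2.31
Species T: 1 + 2 = 3
Species U: 1 + 3 = 4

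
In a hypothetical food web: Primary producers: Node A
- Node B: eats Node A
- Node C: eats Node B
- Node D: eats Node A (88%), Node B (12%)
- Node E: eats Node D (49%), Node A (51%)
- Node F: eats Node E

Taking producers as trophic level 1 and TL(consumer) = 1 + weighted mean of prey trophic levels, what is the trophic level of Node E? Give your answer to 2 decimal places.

Node B: 1 + 1 = 2
Node C: 1 + 2 = 3
Node D: 1 + (0.88×1 + 0.12×2) = 2.12
Node E: 1 + (0.49×2.12 + 0.51×1) = 2.5488
Node F: 1 + 2.5488 = 3.5488

2.55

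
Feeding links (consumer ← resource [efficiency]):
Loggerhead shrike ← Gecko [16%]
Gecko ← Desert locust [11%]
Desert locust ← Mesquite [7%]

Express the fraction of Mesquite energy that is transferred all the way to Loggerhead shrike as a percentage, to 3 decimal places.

0.123%

Product of link efficiencies: 0.07 × 0.11 × 0.16 = 0.001232
As a percentage: 0.001232 × 100 = 0.123%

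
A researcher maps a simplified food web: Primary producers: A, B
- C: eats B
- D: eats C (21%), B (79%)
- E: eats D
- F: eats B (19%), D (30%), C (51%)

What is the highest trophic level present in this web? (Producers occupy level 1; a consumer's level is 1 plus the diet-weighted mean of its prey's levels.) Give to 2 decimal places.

3.21

C: 1 + 1 = 2
D: 1 + (0.21×2 + 0.79×1) = 2.21
E: 1 + 2.21 = 3.21
F: 1 + (0.19×1 + 0.3×2.21 + 0.51×2) = 2.873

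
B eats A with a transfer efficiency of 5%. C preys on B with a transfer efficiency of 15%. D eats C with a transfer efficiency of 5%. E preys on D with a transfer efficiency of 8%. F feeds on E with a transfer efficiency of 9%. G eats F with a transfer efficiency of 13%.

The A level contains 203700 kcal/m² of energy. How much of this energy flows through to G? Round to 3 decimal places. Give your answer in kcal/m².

B: 203700 × 0.05 = 10185 kcal/m²
C: 10185 × 0.15 = 1527.75 kcal/m²
D: 1527.75 × 0.05 = 76.3875 kcal/m²
E: 76.3875 × 0.08 = 6.111 kcal/m²
F: 6.111 × 0.09 = 0.54999 kcal/m²
G: 0.54999 × 0.13 = 0.0714987 kcal/m²

0.071 kcal/m²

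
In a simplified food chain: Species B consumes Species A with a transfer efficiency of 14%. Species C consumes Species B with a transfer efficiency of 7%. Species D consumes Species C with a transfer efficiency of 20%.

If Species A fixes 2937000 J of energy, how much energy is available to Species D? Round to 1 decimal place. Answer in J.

5756.5 J

Species B: 2937000 × 0.14 = 411180 J
Species C: 411180 × 0.07 = 28782.6 J
Species D: 28782.6 × 0.2 = 5756.52 J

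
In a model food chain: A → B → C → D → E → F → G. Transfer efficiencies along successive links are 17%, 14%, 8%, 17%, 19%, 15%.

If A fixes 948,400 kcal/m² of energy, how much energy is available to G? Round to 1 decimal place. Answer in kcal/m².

8.7 kcal/m²

B: 948400 × 0.17 = 161228 kcal/m²
C: 161228 × 0.14 = 22571.92 kcal/m²
D: 22571.92 × 0.08 = 1805.7536 kcal/m²
E: 1805.7536 × 0.17 = 306.978112 kcal/m²
F: 306.978112 × 0.19 = 58.32584128 kcal/m²
G: 58.32584128 × 0.15 = 8.748876192 kcal/m²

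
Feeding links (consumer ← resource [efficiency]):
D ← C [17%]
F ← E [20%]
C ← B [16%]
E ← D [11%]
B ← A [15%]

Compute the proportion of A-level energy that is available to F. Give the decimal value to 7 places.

Product of link efficiencies: 0.15 × 0.16 × 0.17 × 0.11 × 0.2 = 0.00008976

0.0000898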